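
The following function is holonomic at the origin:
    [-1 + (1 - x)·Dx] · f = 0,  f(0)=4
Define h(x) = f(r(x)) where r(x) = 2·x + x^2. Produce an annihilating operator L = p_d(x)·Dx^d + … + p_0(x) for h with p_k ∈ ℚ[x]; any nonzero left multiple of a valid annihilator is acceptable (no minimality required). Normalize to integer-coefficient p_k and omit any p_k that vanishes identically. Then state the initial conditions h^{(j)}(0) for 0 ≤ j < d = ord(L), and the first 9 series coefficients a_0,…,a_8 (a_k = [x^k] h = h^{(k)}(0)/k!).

L = (2 + 2·x) + (-1 + 2·x + x^2)·Dx  (order 1).
h: a_k = 4, 8, 20, 48, 116, 280, 676, 1632, 3940, …
ICs: h(0) = 4.

f: a_k = 4, 4, 4, 4, 4, 4, 4, 4, 4, …
L₀ from L_f via x↦r, Dx↦r'^{-1}Dx.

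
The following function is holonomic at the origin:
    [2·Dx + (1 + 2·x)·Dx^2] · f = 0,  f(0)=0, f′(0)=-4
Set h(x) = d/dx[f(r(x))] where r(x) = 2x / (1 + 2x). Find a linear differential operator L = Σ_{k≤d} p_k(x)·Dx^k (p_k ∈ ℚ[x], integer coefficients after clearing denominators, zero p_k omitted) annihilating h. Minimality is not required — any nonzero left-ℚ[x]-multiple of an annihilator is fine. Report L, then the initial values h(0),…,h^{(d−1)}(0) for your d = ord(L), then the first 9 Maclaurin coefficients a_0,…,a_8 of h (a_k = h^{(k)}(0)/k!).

L = (8 + 24·x) + (1 + 8·x + 12·x^2)·Dx  (order 1).
h: a_k = -8, 64, -416, 2560, -15488, 93184, -559616, 3358720, -20154368, …
ICs: h(0) = -8.

f: a_k = 0, -4, 4, -16/3, 8, -64/5, 64/3, -256/7, 64, …
f∘r: x↦r, Dx↦Dx/r' in L_f ⇒ L₀.
Derive L from L₀ (diff closure).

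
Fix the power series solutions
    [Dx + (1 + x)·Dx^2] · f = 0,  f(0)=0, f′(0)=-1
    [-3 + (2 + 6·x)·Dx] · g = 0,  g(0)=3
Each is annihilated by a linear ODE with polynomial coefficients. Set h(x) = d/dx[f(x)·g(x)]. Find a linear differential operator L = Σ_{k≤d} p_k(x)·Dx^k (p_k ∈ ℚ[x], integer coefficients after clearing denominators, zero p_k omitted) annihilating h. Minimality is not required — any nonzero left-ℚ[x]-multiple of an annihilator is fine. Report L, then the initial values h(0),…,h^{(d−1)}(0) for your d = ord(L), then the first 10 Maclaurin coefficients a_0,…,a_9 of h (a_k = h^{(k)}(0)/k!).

L = (3 + 126·x + 27·x^2) + (128 + 648·x + 864·x^2 + 216·x^3)·Dx + (28 + 208·x + 504·x^2 + 432·x^3 + 108·x^4)·Dx^2  (order 2).
h: a_k = -3, -6, 111/8, -30, 8751/128, -53013/320, 2159127/5120, -2490969/2240, 689374929/229376, -947825399/114688, …
ICs: h(0) = -3, h′(0) = -6.

f: a_k = 0, -1, 1/2, -1/3, 1/4, -1/5, 1/6, -1/7, 1/8, -1/9, …
g: a_k = 3, 9/2, -27/8, 81/16, -1215/128, 5103/256, -45927/1024, 216513/2048, -8444007/32768, 42220035/65536, …
Sym-product of L_f,L_g gives L₀ (≤ ord 2).
Differentiate: ansatz ord ≤ ord L₀ ⇒ L.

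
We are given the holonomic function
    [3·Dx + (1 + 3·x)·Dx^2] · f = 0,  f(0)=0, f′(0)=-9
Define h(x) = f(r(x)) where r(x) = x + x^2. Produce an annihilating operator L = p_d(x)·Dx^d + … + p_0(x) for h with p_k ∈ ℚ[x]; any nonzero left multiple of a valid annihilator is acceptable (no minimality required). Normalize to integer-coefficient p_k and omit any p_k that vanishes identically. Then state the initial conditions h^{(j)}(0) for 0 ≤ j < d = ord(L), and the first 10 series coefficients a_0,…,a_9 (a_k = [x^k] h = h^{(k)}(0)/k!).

f: a_k = 0, -9, 27/2, -27, 243/4, -729/5, 729/2, -6561/7, 19683/8, -6561, …
Change of var in L_f (x↦r) gives L₀.
L = (1 + 6·x + 6·x^2)·Dx + (1 + 5·x + 9·x^2 + 6·x^3)·Dx^2  (order 2).
h: a_k = 0, -9, 9/2, 0, -27/4, 81/5, -27, 243/7, -243/8, 0, …
ICs: h(0) = 0, h′(0) = -9.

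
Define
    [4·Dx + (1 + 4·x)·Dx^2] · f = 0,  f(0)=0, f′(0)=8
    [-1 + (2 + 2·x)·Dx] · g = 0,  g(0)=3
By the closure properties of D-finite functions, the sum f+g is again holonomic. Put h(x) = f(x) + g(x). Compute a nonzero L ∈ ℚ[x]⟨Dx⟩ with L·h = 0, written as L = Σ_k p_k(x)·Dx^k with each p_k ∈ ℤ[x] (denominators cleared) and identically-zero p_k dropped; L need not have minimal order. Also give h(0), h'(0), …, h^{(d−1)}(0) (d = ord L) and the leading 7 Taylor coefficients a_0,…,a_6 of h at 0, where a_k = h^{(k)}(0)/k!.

f: a_k = 0, 8, -16, 128/3, -128, 2048/5, -4096/3, …
g: a_k = 3, 3/2, -3/8, 3/16, -15/128, 21/256, -63/1024, …
Sum ⇒ L₀ = lclm(L_f,L_g) in ℚ(x)⟨Dx⟩.
L = (52 + 16·x)·Dx + (125 + 232·x + 80·x^2)·Dx^2 + (14 + 78·x + 96·x^2 + 32·x^3)·Dx^3  (order 3).
h: a_k = 3, 19/2, -131/8, 2057/48, -16399/128, 524393/1280, -4194493/3072, …
ICs: h(0) = 3, h′(0) = 19/2, h′′(0) = -131/4.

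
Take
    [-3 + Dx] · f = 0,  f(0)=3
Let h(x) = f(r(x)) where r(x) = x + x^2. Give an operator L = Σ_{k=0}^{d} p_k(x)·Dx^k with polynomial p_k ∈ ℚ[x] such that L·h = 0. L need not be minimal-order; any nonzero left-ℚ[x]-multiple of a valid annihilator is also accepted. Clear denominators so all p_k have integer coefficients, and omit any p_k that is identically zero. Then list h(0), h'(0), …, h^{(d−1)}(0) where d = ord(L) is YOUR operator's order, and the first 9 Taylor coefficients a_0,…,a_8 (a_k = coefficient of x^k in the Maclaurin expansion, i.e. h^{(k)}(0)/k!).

L = (-3 - 6·x) + Dx  (order 1).
h: a_k = 3, 9, 45/2, 81/2, 513/8, 3483/40, 8613/80, 13527/112, 564651/4480, …
ICs: h(0) = 3.

f: a_k = 3, 9, 27/2, 27/2, 81/8, 243/40, 243/80, 729/560, 2187/4480, …
L₀ from L_f via x↦r, Dx↦r'^{-1}Dx.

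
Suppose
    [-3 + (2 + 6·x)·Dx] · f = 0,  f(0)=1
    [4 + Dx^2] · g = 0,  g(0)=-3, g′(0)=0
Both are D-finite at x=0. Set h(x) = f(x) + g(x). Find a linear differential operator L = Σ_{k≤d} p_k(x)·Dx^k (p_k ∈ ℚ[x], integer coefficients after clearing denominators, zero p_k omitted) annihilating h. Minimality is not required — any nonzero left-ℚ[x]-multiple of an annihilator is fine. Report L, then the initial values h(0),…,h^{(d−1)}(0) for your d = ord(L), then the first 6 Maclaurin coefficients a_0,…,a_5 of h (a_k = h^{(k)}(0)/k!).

L = (-516 - 1152·x - 1728·x^2) + (56 + 936·x + 3456·x^2 + 3456·x^3)·Dx + (-129 - 288·x - 432·x^2)·Dx^2 + (14 + 234·x + 864·x^2 + 864·x^3)·Dx^3  (order 3).
h: a_k = -2, 3/2, 39/8, 27/16, -661/128, 1701/256, …
ICs: h(0) = -2, h′(0) = 3/2, h′′(0) = 39/4.

f: a_k = 1, 3/2, -9/8, 27/16, -405/128, 1701/256, …
g: a_k = -3, 0, 6, 0, -2, 0, …
Sum ⇒ L₀ = lclm(L_f,L_g) in ℚ(x)⟨Dx⟩.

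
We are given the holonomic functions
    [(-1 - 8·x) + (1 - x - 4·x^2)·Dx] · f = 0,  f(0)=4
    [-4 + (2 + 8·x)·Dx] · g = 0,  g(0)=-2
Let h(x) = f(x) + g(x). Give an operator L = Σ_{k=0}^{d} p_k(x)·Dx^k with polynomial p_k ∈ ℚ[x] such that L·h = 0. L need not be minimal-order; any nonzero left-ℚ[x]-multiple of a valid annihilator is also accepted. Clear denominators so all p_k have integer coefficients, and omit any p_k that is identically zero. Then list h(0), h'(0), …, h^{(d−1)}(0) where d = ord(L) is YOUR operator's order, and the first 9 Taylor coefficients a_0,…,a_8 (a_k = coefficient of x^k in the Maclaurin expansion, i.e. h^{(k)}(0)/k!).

L = (-24 - 156·x - 336·x^2 - 640·x^3) + (14 + 96·x + 420·x^2 + 1184·x^3 + 1600·x^4)·Dx + (1 - 11·x - 90·x^2 - 24·x^3 + 544·x^4 + 640·x^5)·Dx^2  (order 2).
h: a_k = 2, 0, 24, 28, 136, 204, 892, 1236, 6376, …
ICs: h(0) = 2, h′(0) = 0.

f: a_k = 4, 4, 20, 36, 116, 260, 724, 1764, 4660, …
g: a_k = -2, -4, 4, -8, 20, -56, 168, -528, 1716, …
Sum ⇒ L₀ = lclm(L_f,L_g) in ℚ(x)⟨Dx⟩.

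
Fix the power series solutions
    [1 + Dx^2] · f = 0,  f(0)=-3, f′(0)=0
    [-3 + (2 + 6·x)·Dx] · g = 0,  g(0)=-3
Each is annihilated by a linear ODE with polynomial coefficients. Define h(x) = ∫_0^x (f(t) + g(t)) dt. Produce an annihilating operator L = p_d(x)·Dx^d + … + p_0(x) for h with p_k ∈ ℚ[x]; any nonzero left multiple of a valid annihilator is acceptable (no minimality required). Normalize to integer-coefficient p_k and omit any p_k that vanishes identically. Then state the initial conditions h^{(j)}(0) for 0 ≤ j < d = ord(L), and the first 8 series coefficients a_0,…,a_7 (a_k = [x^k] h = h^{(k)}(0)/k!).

L = (-93 - 72·x - 108·x^2)·Dx + (-10 + 18·x + 216·x^2 + 216·x^3)·Dx^2 + (-93 - 72·x - 108·x^2)·Dx^3 + (-10 + 18·x + 216·x^2 + 216·x^3)·Dx^4  (order 4).
h: a_k = 0, -6, -9/4, 13/8, -81/64, 1199/640, -1701/512, 688969/107520, …
ICs: h(0) = 0, h′(0) = -6, h′′(0) = -9/2, h′′′(0) = 39/4.

f: a_k = -3, 0, 3/2, 0, -1/8, 0, 1/240, 0, …
g: a_k = -3, -9/2, 27/8, -81/16, 1215/128, -5103/256, 45927/1024, -216513/2048, …
h₀=f+g: left-lcm gives L₀, ord ≤ 3.
h=∫₀ˣh₀: take L = L₀·Dx.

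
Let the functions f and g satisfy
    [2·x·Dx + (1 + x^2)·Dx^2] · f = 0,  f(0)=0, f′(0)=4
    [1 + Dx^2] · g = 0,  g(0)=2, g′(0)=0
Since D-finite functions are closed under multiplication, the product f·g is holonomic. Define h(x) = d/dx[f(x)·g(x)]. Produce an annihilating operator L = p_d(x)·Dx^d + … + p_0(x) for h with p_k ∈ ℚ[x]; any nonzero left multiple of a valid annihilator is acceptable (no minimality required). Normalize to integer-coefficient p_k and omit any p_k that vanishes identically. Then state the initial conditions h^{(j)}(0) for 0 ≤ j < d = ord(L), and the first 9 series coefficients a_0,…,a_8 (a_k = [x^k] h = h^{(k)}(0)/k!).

f: a_k = 0, 4, 0, -4/3, 0, 4/5, 0, -4/7, 0, …
g: a_k = 2, 0, -1, 0, 1/12, 0, -1/360, 0, 1/20160, …
f·g: L₀ = L_f ⊗_s L_g, ord ≤ 2·2.
h=h₀': d/dx-closure on L₀ ⇒ L.
L = (110 + 294·x^2 + 461·x^4 + 96·x^6 + 12·x^8 + 2·x^10 + x^12) + (68·x + 284·x^3 + 280·x^5 + 80·x^7 + 20·x^9 + 4·x^11)·Dx + (120 + 340·x^2 + 534·x^4 + 148·x^6 + 32·x^8 + 8·x^10 + 2·x^12)·Dx^2 + (68·x + 284·x^3 + 280·x^5 + 80·x^7 + 20·x^9 + 4·x^11)·Dx^3 + (10 + 46·x^2 + 73·x^4 + 52·x^6 + 20·x^8 + 6·x^10 + x^12)·Dx^4  (order 4).
h: a_k = 8, 0, -20, 0, 49/3, 0, -1301/90, 0, 23147/1680, …
ICs: h(0) = 8, h′(0) = 0, h′′(0) = -40, h′′′(0) = 0.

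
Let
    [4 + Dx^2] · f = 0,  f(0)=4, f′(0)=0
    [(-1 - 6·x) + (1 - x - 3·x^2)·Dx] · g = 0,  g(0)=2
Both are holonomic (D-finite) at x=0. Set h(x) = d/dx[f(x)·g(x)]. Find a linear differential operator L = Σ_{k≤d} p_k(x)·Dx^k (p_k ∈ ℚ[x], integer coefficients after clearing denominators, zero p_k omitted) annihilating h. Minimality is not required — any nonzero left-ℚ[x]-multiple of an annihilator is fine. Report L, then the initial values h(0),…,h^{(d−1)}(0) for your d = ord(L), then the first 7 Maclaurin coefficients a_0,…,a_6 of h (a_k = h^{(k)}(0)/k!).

f: a_k = 4, 0, -8, 0, 8/3, 0, -16/45, …
g: a_k = 2, 2, 8, 14, 38, 80, 194, …
L₀ := L_f ⊗_s L_g (sym. prod.), ord ≤ 2.
h₀' ⇒ L via d/dx closure of L₀.
L = (10 - 16·x - 40·x^2 + 48·x^3 + 72·x^4) + (5 + 34·x + 36·x^2 + 72·x^3)·Dx + (-1 - x - x^2 + 12·x^3 + 18·x^4)·Dx^2  (order 2).
h: a_k = 8, 32, 120, 1120/3, 3200/3, 44336/15, 356776/45, …
ICs: h(0) = 8, h′(0) = 32.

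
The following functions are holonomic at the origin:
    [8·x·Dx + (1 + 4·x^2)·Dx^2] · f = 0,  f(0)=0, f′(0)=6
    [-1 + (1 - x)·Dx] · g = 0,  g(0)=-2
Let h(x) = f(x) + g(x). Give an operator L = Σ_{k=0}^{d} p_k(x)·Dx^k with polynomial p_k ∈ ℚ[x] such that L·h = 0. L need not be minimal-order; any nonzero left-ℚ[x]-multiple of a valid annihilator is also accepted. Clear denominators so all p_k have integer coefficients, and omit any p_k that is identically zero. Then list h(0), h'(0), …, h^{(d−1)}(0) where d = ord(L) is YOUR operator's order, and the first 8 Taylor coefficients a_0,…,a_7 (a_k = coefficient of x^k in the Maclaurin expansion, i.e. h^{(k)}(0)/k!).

f: a_k = 0, 6, 0, -8, 0, 96/5, 0, -384/7, …
g: a_k = -2, -2, -2, -2, -2, -2, -2, -2, …
f+g: L₀ = lclm(L_f,L_g), ord ≤ 2+1.
L = (8 - 32·x - 96·x^2)·Dx + (-7 + 8·x + 20·x^2 - 96·x^3)·Dx^2 + (1 + 3·x + 12·x^3 - 16·x^4)·Dx^3  (order 3).
h: a_k = -2, 4, -2, -10, -2, 86/5, -2, -398/7, …
ICs: h(0) = -2, h′(0) = 4, h′′(0) = -4.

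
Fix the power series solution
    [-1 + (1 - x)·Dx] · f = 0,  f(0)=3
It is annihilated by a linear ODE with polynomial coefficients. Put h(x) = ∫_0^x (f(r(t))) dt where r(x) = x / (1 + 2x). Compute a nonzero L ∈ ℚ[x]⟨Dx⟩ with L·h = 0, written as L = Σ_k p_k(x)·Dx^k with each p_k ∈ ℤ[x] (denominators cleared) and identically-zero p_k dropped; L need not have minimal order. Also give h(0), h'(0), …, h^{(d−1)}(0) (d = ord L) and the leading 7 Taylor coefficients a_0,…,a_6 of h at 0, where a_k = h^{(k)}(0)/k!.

L = -Dx + (1 + 3·x + 2·x^2)·Dx^2  (order 2).
h: a_k = 0, 3, 3/2, -1, 3/4, -3/5, 1/2, …
ICs: h(0) = 0, h′(0) = 3.

f: a_k = 3, 3, 3, 3, 3, 3, 3, …
h₀=f(r): pull back L_f along r ⇒ L₀.
h=∫₀ˣh₀: take L = L₀·Dx.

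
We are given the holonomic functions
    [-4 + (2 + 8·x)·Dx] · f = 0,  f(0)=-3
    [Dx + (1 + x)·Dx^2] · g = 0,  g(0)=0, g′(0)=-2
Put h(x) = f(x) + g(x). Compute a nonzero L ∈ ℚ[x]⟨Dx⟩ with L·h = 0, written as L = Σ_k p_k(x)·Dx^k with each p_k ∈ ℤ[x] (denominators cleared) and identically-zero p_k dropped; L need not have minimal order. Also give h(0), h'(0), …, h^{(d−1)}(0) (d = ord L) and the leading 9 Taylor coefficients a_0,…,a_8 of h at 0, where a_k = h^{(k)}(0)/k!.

f: a_k = -3, -6, 6, -12, 30, -84, 252, -792, 2574, …
g: a_k = 0, -2, 1, -2/3, 1/2, -2/5, 1/3, -2/7, 1/4, …
h₀=f+g: left-lcm gives L₀, ord ≤ 3.
L = (-8 + 4·x)·Dx + (-10 - 8·x + 20·x^2)·Dx^2 + (-1 - 3·x + 6·x^2 + 8·x^3)·Dx^3  (order 3).
h: a_k = -3, -8, 7, -38/3, 61/2, -422/5, 757/3, -5546/7, 10297/4, …
ICs: h(0) = -3, h′(0) = -8, h′′(0) = 14.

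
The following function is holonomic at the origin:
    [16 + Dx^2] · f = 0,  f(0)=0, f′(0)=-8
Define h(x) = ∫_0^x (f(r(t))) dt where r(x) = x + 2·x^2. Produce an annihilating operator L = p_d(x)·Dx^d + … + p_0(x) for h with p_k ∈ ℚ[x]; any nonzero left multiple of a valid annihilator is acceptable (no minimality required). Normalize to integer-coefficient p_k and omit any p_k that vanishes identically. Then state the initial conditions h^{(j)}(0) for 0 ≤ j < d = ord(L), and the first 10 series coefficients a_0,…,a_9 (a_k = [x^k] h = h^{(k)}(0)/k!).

L = (16 + 192·x + 768·x^2 + 1024·x^3)·Dx - 4·Dx^2 + (1 + 4·x)·Dx^3  (order 3).
h: a_k = 0, 0, -4, -16/3, 16/3, 128/5, 1792/45, 0, -26624/315, -57344/405, …
ICs: h(0) = 0, h′(0) = 0, h′′(0) = -8.

f: a_k = 0, -8, 0, 64/3, 0, -256/15, 0, 2048/315, 0, -4096/2835, …
Substitute x→r, Dx→(1/r')Dx; clear ⇒ L₀.
Integrate: L := L₀·Dx.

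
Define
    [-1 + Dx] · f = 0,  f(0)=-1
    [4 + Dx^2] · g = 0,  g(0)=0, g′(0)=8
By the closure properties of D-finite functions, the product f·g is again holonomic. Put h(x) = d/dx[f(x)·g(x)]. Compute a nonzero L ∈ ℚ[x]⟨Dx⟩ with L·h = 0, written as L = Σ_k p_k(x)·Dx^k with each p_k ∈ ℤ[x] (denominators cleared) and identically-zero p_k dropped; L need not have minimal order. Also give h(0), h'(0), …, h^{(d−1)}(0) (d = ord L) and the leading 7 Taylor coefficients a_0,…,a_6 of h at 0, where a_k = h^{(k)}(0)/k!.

f: a_k = -1, -1, -1/2, -1/6, -1/24, -1/120, -1/720, …
g: a_k = 0, 8, 0, -16/3, 0, 16/15, 0, …
Product ⇒ symmetric product L₀, ord ≤ 2.
h=h₀': d/dx-closure on L₀ ⇒ L.
L = 5 - 2·Dx + Dx^2  (order 2).
h: a_k = -8, -16, 4, 16, 19/3, -22/15, -139/90, …
ICs: h(0) = -8, h′(0) = -16.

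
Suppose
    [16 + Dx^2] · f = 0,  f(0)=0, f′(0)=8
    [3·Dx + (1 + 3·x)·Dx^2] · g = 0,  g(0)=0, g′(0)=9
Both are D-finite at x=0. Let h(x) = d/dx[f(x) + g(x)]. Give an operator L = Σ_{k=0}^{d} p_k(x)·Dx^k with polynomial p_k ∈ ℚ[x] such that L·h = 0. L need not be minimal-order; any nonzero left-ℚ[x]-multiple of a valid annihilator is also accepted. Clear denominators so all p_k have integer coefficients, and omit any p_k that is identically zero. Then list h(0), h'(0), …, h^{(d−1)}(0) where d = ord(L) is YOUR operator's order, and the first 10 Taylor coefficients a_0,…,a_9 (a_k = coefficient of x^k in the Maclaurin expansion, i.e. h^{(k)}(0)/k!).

f: a_k = 0, 8, 0, -64/3, 0, 256/15, 0, -2048/315, 0, 4096/2835, …
g: a_k = 0, 9, -27/2, 27, -243/4, 729/5, -729/2, 6561/7, -19683/8, 6561, …
Weyl lclm of L_f,L_g ⇒ L₀ (ord ≤ 4).
h=h₀': d/dx-closure on L₀ ⇒ L.
L = (1680 + 2304·x + 3456·x^2) + (272 + 1584·x + 3456·x^2 + 3456·x^3)·Dx + (105 + 144·x + 216·x^2)·Dx^2 + (17 + 99·x + 216·x^2 + 216·x^3)·Dx^3  (order 3).
h: a_k = 17, -27, 17, -243, 2443/3, -2187, 293197/45, -19683, 18604531/315, -177147, …
ICs: h(0) = 17, h′(0) = -27, h′′(0) = 34.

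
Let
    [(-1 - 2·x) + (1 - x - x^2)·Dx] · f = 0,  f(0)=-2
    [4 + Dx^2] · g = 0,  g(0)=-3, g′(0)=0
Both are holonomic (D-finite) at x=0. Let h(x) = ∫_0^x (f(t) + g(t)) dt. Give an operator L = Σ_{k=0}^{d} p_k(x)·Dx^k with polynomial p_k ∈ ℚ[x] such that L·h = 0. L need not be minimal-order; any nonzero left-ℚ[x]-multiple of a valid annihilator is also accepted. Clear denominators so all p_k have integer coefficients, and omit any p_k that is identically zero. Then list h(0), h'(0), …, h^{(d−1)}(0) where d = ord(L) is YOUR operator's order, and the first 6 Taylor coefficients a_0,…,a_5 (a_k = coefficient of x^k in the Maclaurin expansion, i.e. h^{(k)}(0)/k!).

f: a_k = -2, -2, -4, -6, -10, -16, …
g: a_k = -3, 0, 6, 0, -2, 0, …
Sum ⇒ L₀ = lclm(L_f,L_g) in ℚ(x)⟨Dx⟩.
∫: right-multiply L₀ by Dx.
L = (44 + 96·x + 32·x^2 + 48·x^3 + 40·x^4 + 16·x^5)·Dx + (-16 + 20·x + 8·x^2 - 16·x^3 + 12·x^4 + 24·x^5 + 8·x^6)·Dx^2 + (11 + 24·x + 8·x^2 + 12·x^3 + 10·x^4 + 4·x^5)·Dx^3 + (-4 + 5·x + 2·x^2 - 4·x^3 + 3·x^4 + 6·x^5 + 2·x^6)·Dx^4  (order 4).
h: a_k = 0, -5, -1, 2/3, -3/2, -12/5, …
ICs: h(0) = 0, h′(0) = -5, h′′(0) = -2, h′′′(0) = 4.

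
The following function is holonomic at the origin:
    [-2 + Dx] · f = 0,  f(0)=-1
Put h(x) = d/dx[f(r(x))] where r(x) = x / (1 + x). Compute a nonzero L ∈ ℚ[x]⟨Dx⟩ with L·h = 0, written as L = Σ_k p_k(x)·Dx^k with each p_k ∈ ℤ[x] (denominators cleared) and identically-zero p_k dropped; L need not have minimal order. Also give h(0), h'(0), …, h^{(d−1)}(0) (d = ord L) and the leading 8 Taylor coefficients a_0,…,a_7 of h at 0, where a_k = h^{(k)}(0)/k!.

f: a_k = -1, -2, -2, -4/3, -2/3, -4/15, -4/45, -8/315, …
Change of var in L_f (x↦r) gives L₀.
Differentiate: ansatz ord ≤ ord L₀ ⇒ L.
L = -2·x + (-1 - 2·x - x^2)·Dx  (order 1).
h: a_k = -2, 0, 2, -8/3, 2, -8/15, -10/9, 256/105, …
ICs: h(0) = -2.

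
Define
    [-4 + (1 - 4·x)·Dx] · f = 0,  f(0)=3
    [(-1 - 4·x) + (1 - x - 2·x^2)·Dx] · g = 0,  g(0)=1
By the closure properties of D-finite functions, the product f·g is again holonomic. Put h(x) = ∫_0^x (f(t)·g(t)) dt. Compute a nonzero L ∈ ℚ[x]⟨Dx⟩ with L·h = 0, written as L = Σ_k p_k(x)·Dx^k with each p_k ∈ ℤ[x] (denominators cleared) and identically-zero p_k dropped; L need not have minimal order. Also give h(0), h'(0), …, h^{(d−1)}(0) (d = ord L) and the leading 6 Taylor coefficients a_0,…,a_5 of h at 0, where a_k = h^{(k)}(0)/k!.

f: a_k = 3, 12, 48, 192, 768, 3072, …
g: a_k = 1, 1, 3, 5, 11, 21, …
L₀ := L_f ⊗_s L_g (sym. prod.), ord ≤ 1.
h=∫h₀ ⇒ L = L₀·Dx.
L = (-5 + 4·x + 24·x^2)·Dx + (1 - 5·x + 2·x^2 + 8·x^3)·Dx^2  (order 2).
h: a_k = 0, 3, 15/2, 23, 291/4, 1197/5, …
ICs: h(0) = 0, h′(0) = 3.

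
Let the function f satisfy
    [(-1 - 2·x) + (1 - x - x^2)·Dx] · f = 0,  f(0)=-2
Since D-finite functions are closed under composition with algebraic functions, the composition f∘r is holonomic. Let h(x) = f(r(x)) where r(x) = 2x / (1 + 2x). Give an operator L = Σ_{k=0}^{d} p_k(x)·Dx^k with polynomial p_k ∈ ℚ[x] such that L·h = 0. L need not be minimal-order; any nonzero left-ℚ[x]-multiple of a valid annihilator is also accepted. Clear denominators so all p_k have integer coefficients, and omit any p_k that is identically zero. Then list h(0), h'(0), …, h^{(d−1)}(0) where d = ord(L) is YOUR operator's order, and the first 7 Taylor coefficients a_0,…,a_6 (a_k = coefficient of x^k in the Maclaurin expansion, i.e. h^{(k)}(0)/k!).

f: a_k = -2, -2, -4, -6, -10, -16, -26, …
h₀=f(r): pull back L_f along r ⇒ L₀.
L = (2 + 12·x) + (-1 - 4·x + 8·x^3)·Dx  (order 1).
h: a_k = -2, -4, -8, 0, -32, 64, -256, …
ICs: h(0) = -2.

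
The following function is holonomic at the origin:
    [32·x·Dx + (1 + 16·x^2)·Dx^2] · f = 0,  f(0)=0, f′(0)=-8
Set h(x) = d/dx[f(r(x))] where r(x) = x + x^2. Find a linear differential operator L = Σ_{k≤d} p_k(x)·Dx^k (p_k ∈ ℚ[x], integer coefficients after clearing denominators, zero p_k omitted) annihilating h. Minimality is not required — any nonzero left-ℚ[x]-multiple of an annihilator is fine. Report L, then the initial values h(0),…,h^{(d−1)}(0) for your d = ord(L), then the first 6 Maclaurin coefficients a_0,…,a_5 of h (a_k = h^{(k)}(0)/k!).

L = (-2 + 32·x + 128·x^2 + 192·x^3 + 96·x^4) + (1 + 2·x + 16·x^2 + 64·x^3 + 80·x^4 + 32·x^5)·Dx  (order 1).
h: a_k = -8, -16, 128, 512, -1408, -12032, …
ICs: h(0) = -8.

f: a_k = 0, -8, 0, 128/3, 0, -2048/5, …
Substitute x→r, Dx→(1/r')Dx; clear ⇒ L₀.
h₀' ⇒ L via d/dx closure of L₀.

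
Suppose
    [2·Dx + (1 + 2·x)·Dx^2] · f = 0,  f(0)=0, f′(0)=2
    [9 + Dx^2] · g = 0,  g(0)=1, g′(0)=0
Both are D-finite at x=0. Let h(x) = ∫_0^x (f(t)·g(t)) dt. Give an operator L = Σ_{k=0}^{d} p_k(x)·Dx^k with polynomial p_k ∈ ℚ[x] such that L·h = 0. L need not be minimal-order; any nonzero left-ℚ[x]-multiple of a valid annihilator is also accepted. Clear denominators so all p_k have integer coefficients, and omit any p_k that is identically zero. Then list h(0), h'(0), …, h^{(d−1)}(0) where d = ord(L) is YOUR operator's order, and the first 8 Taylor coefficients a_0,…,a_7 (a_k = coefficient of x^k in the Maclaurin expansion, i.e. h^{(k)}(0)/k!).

L = (63 + 1053·x + 3969·x^2 + 5832·x^3 + 2916·x^4)·Dx + (63 + 450·x + 972·x^2 + 648·x^3)·Dx^2 + (25 + 270·x + 918·x^2 + 1296·x^3 + 648·x^4)·Dx^3 + (7 + 50·x + 108·x^2 + 72·x^3)·Dx^4 + (2 + 17·x + 53·x^2 + 72·x^3 + 36·x^4)·Dx^5  (order 5).
h: a_k = 0, 0, 1, -2/3, -19/12, 1, 23/120, 1/12, …
ICs: h(0) = 0, h′(0) = 0, h′′(0) = 2, h′′′(0) = -4, h′′′′(0) = -38.

f: a_k = 0, 2, -2, 8/3, -4, 32/5, -32/3, 128/7, …
g: a_k = 1, 0, -9/2, 0, 27/8, 0, -81/80, 0, …
Sym-product of L_f,L_g gives L₀ (≤ ord 4).
∫: right-multiply L₀ by Dx.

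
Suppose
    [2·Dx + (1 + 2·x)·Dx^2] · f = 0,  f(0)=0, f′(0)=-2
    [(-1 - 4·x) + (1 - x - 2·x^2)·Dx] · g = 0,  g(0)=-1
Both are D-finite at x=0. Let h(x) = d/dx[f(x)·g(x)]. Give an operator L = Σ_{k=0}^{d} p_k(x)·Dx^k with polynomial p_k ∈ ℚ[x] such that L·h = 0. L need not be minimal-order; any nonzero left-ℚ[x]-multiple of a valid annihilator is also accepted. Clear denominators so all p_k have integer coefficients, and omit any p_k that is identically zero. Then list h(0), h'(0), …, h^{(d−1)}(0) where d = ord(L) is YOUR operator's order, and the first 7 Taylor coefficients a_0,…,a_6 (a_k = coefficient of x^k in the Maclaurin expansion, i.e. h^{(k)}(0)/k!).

f: a_k = 0, -2, 2, -8/3, 4, -32/5, 32/3, …
g: a_k = -1, -1, -3, -5, -11, -21, -43, …
Sym-product of L_f,L_g gives L₀ (≤ ord 2).
h=h₀': d/dx-closure on L₀ ⇒ L.
L = (60 + 216·x + 288·x^2) + (5 + 66·x + 240·x^2 + 224·x^3)·Dx + (-3 - 11·x + 4·x^2 + 44·x^3 + 32·x^4)·Dx^2  (order 2).
h: a_k = 2, 0, 20, 32/3, 112, 512/5, 8416/15, …
ICs: h(0) = 2, h′(0) = 0.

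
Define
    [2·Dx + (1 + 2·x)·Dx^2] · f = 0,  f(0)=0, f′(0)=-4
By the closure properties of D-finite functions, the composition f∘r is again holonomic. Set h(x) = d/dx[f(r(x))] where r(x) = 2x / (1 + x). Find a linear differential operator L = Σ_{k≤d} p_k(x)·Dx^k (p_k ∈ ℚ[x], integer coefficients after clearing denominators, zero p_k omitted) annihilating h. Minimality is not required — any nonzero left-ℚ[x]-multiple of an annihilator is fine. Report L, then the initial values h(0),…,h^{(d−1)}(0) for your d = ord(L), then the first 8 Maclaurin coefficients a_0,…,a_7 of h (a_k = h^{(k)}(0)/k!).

f: a_k = 0, -4, 4, -16/3, 8, -64/5, 64/3, -256/7, …
Change of var in L_f (x↦r) gives L₀.
Differentiate: ansatz ord ≤ ord L₀ ⇒ L.
L = (6 + 10·x) + (1 + 6·x + 5·x^2)·Dx  (order 1).
h: a_k = -8, 48, -248, 1248, -6248, 31248, -156248, 781248, …
ICs: h(0) = -8.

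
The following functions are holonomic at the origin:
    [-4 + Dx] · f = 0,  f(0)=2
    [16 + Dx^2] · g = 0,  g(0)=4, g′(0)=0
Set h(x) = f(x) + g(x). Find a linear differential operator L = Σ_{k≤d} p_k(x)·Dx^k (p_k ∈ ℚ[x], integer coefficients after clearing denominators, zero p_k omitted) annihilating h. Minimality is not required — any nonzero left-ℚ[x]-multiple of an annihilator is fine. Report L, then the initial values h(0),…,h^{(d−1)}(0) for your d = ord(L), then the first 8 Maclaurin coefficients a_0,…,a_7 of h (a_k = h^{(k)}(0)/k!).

f: a_k = 2, 8, 16, 64/3, 64/3, 256/15, 512/45, 2048/315, …
g: a_k = 4, 0, -32, 0, 128/3, 0, -1024/45, 0, …
Weyl lclm of L_f,L_g ⇒ L₀ (ord ≤ 3).
L = -64 + 16·Dx - 4·Dx^2 + Dx^3  (order 3).
h: a_k = 6, 8, -16, 64/3, 64, 256/15, -512/45, 2048/315, …
ICs: h(0) = 6, h′(0) = 8, h′′(0) = -32.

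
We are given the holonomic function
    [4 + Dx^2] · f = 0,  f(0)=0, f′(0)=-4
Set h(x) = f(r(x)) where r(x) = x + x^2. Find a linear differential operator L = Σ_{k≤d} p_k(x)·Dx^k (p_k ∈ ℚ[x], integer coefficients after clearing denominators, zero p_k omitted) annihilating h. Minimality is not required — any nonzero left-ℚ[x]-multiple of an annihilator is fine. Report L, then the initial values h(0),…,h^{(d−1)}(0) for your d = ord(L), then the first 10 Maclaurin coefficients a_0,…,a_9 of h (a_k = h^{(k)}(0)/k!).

f: a_k = 0, -4, 0, 8/3, 0, -8/15, 0, 16/315, 0, -8/2835, …
Change of var in L_f (x↦r) gives L₀.
L = (4 + 24·x + 48·x^2 + 32·x^3) - 2·Dx + (1 + 2·x)·Dx^2  (order 2).
h: a_k = 0, -4, -4, 8/3, 8, 112/15, 0, -1664/315, -224/45, -4544/2835, …
ICs: h(0) = 0, h′(0) = -4.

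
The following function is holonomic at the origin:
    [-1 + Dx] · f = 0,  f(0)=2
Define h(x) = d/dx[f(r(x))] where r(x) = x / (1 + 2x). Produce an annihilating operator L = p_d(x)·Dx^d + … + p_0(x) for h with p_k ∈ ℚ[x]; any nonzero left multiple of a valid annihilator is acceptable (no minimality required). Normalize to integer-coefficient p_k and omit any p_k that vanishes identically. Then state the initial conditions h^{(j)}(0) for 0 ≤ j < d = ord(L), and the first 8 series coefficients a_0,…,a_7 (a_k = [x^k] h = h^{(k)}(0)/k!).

L = (-3 - 8·x) + (-1 - 4·x - 4·x^2)·Dx  (order 1).
h: a_k = 2, -6, 13, -71/3, 147/4, -2699/60, 9157/360, 68731/840, …
ICs: h(0) = 2.

f: a_k = 2, 2, 1, 1/3, 1/12, 1/60, 1/360, 1/2520, …
L₀ from L_f via x↦r, Dx↦r'^{-1}Dx.
Derive L from L₀ (diff closure).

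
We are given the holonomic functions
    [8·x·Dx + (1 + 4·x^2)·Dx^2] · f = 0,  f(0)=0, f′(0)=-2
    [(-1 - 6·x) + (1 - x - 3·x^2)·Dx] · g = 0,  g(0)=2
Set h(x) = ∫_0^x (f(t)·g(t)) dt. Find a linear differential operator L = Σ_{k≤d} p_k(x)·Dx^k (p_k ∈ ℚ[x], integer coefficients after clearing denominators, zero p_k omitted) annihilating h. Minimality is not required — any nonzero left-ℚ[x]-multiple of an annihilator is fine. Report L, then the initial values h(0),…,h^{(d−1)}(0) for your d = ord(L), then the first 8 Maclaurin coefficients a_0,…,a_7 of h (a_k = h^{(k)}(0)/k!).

L = (6 + 8·x + 72·x^2)·Dx + (2 + 4·x + 16·x^2 + 72·x^3)·Dx^2 + (-1 + x - x^2 + 4·x^3 + 12·x^4)·Dx^3  (order 3).
h: a_k = 0, 0, -2, -4/3, -8/3, -68/15, -506/45, -2032/105, …
ICs: h(0) = 0, h′(0) = 0, h′′(0) = -4.

f: a_k = 0, -2, 0, 8/3, 0, -32/5, 0, 128/7, …
g: a_k = 2, 2, 8, 14, 38, 80, 194, 434, …
Sym-product of L_f,L_g gives L₀ (≤ ord 2).
h=∫h₀ ⇒ L = L₀·Dx.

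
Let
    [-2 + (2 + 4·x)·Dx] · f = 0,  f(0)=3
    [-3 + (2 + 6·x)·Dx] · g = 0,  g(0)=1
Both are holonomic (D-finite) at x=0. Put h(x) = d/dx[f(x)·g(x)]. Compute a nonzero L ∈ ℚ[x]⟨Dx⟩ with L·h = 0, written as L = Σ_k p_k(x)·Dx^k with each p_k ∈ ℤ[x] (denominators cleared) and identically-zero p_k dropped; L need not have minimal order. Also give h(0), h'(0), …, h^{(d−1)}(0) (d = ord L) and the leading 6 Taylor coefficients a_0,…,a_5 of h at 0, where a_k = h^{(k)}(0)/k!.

f: a_k = 3, 3, -3/2, 3/2, -15/8, 21/8, …
g: a_k = 1, 3/2, -9/8, 27/16, -405/128, 1701/256, …
f·g: L₀ = L_f ⊗_s L_g, ord ≤ 1·1.
h=h₀': d/dx-closure on L₀ ⇒ L.
L = -1 + (-10 - 74·x - 180·x^2 - 144·x^3)·Dx  (order 1).
h: a_k = 15/2, -3/4, 45/16, -303/32, 7725/256, -47709/512, …
ICs: h(0) = 15/2.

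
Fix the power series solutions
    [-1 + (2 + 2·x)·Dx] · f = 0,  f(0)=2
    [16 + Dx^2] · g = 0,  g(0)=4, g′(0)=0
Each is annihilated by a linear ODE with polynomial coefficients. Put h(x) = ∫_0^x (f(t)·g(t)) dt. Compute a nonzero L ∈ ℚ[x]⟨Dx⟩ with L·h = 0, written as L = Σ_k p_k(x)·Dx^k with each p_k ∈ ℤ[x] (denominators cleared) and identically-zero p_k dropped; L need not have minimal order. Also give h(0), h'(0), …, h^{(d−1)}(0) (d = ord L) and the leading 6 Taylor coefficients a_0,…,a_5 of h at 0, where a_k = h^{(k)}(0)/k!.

L = (67 + 128·x + 64·x^2)·Dx + (-4 - 4·x)·Dx^2 + (4 + 8·x + 4·x^2)·Dx^3  (order 3).
h: a_k = 0, 8, 2, -65/3, -63/8, 893/48, …
ICs: h(0) = 0, h′(0) = 8, h′′(0) = 4.

f: a_k = 2, 1, -1/4, 1/8, -5/64, 7/128, …
g: a_k = 4, 0, -32, 0, 128/3, 0, …
Sym-product of L_f,L_g gives L₀ (≤ ord 2).
h=∫h₀ ⇒ L = L₀·Dx.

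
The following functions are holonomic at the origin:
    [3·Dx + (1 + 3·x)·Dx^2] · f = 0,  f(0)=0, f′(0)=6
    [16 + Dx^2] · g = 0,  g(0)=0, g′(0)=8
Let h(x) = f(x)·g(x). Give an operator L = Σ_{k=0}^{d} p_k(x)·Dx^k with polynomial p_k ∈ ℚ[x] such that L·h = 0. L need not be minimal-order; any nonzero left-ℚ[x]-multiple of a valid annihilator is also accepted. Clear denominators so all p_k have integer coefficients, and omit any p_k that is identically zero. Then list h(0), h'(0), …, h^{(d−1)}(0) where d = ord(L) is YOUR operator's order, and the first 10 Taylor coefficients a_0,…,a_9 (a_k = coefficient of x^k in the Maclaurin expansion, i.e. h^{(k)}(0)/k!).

L = (2272 + 127488·x + 781056·x^2 + 1769472·x^3 + 1327104·x^4) + (4416 + 50112·x + 165888·x^2 + 165888·x^3)·Dx + (1022 + 19392·x + 102816·x^2 + 221184·x^3 + 165888·x^4)·Dx^2 + (276 + 3132·x + 10368·x^2 + 10368·x^3)·Dx^3 + (55 + 714·x + 3375·x^2 + 6912·x^3 + 5184·x^4)·Dx^4  (order 4).
h: a_k = 0, 0, 48, -72, 16, -132, 496, -6168/5, 335312/105, -299974/35, …
ICs: h(0) = 0, h′(0) = 0, h′′(0) = 96, h′′′(0) = -432.

f: a_k = 0, 6, -9, 18, -81/2, 486/5, -243, 4374/7, -6561/4, 4374, …
g: a_k = 0, 8, 0, -64/3, 0, 256/15, 0, -2048/315, 0, 4096/2835, …
Product ⇒ symmetric product L₀, ord ≤ 4.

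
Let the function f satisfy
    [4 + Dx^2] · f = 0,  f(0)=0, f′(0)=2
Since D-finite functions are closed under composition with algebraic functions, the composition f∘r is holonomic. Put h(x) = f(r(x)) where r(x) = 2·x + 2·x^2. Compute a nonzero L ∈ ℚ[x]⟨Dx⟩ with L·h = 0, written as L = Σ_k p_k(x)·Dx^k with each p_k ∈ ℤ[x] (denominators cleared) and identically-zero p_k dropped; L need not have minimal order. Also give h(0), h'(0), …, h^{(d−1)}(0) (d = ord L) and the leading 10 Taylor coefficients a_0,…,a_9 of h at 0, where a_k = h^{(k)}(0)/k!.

L = (16 + 96·x + 192·x^2 + 128·x^3) - 2·Dx + (1 + 2·x)·Dx^2  (order 2).
h: a_k = 0, 4, 4, -32/3, -32, -352/15, 32, 25856/315, 2816/45, -70528/2835, …
ICs: h(0) = 0, h′(0) = 4.

f: a_k = 0, 2, 0, -4/3, 0, 4/15, 0, -8/315, 0, 4/2835, …
h₀=f(r): pull back L_f along r ⇒ L₀.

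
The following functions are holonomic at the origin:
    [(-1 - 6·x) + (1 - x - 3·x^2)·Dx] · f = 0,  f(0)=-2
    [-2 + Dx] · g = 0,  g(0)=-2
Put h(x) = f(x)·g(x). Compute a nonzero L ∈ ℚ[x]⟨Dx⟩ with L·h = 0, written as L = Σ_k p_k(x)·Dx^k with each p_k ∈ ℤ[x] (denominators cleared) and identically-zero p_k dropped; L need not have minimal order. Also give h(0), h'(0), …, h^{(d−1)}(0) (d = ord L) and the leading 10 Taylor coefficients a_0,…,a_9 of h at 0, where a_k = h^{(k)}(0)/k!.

f: a_k = -2, -2, -8, -14, -38, -80, -194, -434, -1016, -2318, …
g: a_k = -2, -4, -4, -8/3, -4/3, -8/15, -8/45, -16/315, -4/315, -8/2835, …
Sym-product of L_f,L_g gives L₀ (≤ ord 1).
L = (3 + 4·x - 6·x^2) + (-1 + x + 3·x^2)·Dx  (order 1).
h: a_k = 4, 12, 32, 220/3, 172, 5896/15, 40924/45, 219316/105, 303472/63, 31420852/2835, …
ICs: h(0) = 4.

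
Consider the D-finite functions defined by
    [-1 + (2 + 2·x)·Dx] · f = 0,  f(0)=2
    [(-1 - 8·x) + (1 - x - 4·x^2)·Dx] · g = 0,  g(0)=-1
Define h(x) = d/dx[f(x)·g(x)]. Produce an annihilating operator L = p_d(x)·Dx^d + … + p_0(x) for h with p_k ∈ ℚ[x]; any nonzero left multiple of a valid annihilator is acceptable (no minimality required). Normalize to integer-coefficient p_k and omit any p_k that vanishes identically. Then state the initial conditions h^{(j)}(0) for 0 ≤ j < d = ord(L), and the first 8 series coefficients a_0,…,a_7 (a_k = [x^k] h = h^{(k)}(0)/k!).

f: a_k = 2, 1, -1/4, 1/8, -5/64, 7/128, -21/512, 33/1024, …
g: a_k = -1, -1, -5, -9, -29, -65, -181, -441, …
h₀=f·g: eliminate ⇒ L₀, order ≤ 1·1.
Differentiate: ansatz ord ≤ ord L₀ ⇒ L.
L = (43 + 210·x + 603·x^2 + 680·x^3 + 240·x^4) + (-6 - 34·x + 6·x^2 + 194·x^3 + 256·x^4 + 96·x^5)·Dx  (order 1).
h: a_k = -3, -43/2, -549/8, -4211/16, -100705/128, -645885/256, -7525945/1024, -44759491/2048, …
ICs: h(0) = -3.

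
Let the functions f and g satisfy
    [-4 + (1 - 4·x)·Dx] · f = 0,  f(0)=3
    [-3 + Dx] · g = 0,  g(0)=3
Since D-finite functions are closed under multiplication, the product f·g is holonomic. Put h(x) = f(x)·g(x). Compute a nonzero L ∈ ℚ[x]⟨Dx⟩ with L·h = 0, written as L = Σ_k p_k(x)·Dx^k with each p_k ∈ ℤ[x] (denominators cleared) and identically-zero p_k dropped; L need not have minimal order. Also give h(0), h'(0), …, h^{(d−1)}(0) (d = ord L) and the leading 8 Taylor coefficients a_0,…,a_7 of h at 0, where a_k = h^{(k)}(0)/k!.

f: a_k = 3, 12, 48, 192, 768, 3072, 12288, 49152, …
g: a_k = 3, 9, 27/2, 27/2, 81/8, 243/40, 243/80, 729/560, …
Sym-product of L_f,L_g gives L₀ (≤ ord 1).
L = (7 - 12·x) + (-1 + 4·x)·Dx  (order 1).
h: a_k = 9, 63, 585/2, 2421/2, 38979/8, 780309/40, 6243201/80, 34962363/112, …
ICs: h(0) = 9.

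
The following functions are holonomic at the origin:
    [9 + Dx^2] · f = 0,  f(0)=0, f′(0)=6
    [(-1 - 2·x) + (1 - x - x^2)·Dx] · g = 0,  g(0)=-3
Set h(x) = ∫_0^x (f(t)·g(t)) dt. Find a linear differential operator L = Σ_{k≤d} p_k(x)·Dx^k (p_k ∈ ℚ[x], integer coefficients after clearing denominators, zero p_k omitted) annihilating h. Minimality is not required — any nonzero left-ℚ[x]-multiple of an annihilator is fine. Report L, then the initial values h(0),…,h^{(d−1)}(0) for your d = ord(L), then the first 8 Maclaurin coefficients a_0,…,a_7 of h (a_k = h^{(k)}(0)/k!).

L = (-7 + 9·x + 9·x^2)·Dx + (2 + 4·x)·Dx^2 + (-1 + x + x^2)·Dx^3  (order 3).
h: a_k = 0, 0, -9, -6, -9/4, -27/5, -321/40, -1503/140, …
ICs: h(0) = 0, h′(0) = 0, h′′(0) = -18.

f: a_k = 0, 6, 0, -9, 0, 81/20, 0, -243/280, …
g: a_k = -3, -3, -6, -9, -15, -24, -39, -63, …
h₀=f·g: eliminate ⇒ L₀, order ≤ 2·1.
h=∫₀ˣh₀: take L = L₀·Dx.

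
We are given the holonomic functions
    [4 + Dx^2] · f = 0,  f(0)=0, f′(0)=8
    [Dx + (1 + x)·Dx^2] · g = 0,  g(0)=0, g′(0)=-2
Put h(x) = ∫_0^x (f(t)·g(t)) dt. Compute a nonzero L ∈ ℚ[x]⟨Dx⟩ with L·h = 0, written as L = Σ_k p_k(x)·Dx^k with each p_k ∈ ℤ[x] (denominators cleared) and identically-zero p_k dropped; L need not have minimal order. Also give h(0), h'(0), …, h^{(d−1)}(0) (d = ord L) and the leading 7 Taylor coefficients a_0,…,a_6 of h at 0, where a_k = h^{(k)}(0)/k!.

f: a_k = 0, 8, 0, -16/3, 0, 16/15, 0, …
g: a_k = 0, -2, 1, -2/3, 1/2, -2/5, 1/3, …
Sym-product of L_f,L_g gives L₀ (≤ ord 4).
h=∫h₀ ⇒ L = L₀·Dx.
L = (168 + 864·x + 1456·x^2 + 1024·x^3 + 256·x^4)·Dx + (112 + 368·x + 384·x^2 + 128·x^3)·Dx^2 + (102 + 464·x + 744·x^2 + 512·x^3 + 128·x^4)·Dx^3 + (28 + 92·x + 96·x^2 + 32·x^3)·Dx^4 + (15 + 62·x + 95·x^2 + 64·x^3 + 16·x^4)·Dx^5  (order 5).
h: a_k = 0, 0, 0, -16/3, 2, 16/15, -2/9, …
ICs: h(0) = 0, h′(0) = 0, h′′(0) = 0, h′′′(0) = -32, h′′′′(0) = 48.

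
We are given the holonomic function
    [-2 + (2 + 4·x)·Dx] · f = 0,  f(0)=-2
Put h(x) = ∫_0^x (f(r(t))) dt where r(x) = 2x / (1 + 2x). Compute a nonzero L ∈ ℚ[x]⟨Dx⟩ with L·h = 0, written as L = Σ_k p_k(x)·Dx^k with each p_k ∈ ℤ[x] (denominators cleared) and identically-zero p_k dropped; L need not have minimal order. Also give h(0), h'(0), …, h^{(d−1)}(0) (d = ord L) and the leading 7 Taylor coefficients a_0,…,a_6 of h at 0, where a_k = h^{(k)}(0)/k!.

f: a_k = -2, -2, 1, -1, 5/4, -7/4, 21/8, …
Change of var in L_f (x↦r) gives L₀.
Integrate: L := L₀·Dx.
L = -2·Dx + (1 + 8·x + 12·x^2)·Dx^2  (order 2).
h: a_k = 0, -2, -2, 4, -10, 148/5, -100, …
ICs: h(0) = 0, h′(0) = -2.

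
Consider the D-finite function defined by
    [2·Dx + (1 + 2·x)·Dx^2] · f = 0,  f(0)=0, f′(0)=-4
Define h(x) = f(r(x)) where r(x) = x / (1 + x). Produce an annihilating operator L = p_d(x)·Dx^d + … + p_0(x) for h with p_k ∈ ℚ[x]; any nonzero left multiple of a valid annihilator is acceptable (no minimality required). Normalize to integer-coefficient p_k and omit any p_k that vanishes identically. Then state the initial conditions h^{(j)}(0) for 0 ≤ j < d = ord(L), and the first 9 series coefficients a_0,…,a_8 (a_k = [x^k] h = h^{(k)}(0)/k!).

f: a_k = 0, -4, 4, -16/3, 8, -64/5, 64/3, -256/7, 64, …
h₀=f(r): pull back L_f along r ⇒ L₀.
L = (4 + 6·x)·Dx + (1 + 4·x + 3·x^2)·Dx^2  (order 2).
h: a_k = 0, -4, 8, -52/3, 40, -484/5, 728/3, -4372/7, 1640, …
ICs: h(0) = 0, h′(0) = -4.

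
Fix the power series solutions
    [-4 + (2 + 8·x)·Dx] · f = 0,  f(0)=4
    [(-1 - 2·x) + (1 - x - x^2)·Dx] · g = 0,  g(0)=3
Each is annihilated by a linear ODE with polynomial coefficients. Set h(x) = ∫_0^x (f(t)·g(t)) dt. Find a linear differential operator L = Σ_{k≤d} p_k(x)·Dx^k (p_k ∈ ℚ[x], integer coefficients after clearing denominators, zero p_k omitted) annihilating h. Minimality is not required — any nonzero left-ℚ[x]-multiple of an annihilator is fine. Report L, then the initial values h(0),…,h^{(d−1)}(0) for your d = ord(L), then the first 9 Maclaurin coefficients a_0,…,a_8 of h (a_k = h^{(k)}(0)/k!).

f: a_k = 4, 8, -8, 16, -40, 112, -336, 1056, -3432, …
g: a_k = 3, 3, 6, 9, 15, 24, 39, 63, 102, …
Sym-product of L_f,L_g gives L₀ (≤ ord 1).
∫: right-multiply L₀ by Dx.
L = (3 + 4·x + 6·x^2)·Dx + (-1 - 3·x + 5·x^2 + 4·x^3)·Dx^2  (order 2).
h: a_k = 0, 12, 18, 8, 27, 12/5, 76, -540/7, 771/2, …
ICs: h(0) = 0, h′(0) = 12.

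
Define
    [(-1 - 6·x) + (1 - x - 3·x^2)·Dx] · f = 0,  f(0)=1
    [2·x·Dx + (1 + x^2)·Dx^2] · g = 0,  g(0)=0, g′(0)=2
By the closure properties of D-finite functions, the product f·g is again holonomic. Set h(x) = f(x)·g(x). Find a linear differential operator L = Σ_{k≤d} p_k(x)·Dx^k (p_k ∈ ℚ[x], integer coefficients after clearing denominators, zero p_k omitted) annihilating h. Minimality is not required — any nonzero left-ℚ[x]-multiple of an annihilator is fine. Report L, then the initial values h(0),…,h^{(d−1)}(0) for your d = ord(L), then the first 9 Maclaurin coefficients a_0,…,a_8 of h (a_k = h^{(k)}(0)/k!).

L = (6 + 2·x + 18·x^2) + (2 + 10·x + 4·x^2 + 18·x^3)·Dx + (-1 + x + 2·x^2 + x^3 + 3·x^4)·Dx^2  (order 2).
h: a_k = 0, 2, 2, 22/3, 40/3, 536/15, 1136/15, 19178/105, 43034/105, …
ICs: h(0) = 0, h′(0) = 2.

f: a_k = 1, 1, 4, 7, 19, 40, 97, 217, 508, …
g: a_k = 0, 2, 0, -2/3, 0, 2/5, 0, -2/7, 0, …
Sym-product of L_f,L_g gives L₀ (≤ ord 2).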